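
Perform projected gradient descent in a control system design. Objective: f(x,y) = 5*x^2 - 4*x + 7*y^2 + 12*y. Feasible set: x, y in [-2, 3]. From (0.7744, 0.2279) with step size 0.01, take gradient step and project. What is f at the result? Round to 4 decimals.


Step 1: Compute gradient at (0.7744, 0.2279).
grad_x = 2*5*0.7744 - 4 = 3.744
grad_y = 2*7*0.2279 + 12 = 15.1906
Step 2: Gradient step.
x_raw = 0.7744 - 0.01*3.744 = 0.737
y_raw = 0.2279 - 0.01*15.1906 = 0.076
Step 3: Project onto [-2, 3].
x_proj = clip(0.737) = 0.737
y_proj = clip(0.076) = 0.076
Step 4: Evaluate f.
f(0.737, 0.076) = 0.7201


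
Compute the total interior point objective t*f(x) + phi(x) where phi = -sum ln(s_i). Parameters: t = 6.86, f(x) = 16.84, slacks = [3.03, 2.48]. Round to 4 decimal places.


Step 1: Compute log-barrier.
ln values: [1.1086, 0.9083]
phi = -(1.1086 + 0.9083) = -2.0168
Step 2: Compute augmented objective.
t*f(x) = 6.86*16.84 = 115.5224
Total = 115.5224 - 2.0168 = 113.5056


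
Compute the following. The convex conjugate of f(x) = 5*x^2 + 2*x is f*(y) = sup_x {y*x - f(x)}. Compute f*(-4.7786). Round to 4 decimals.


f*(y) = sup_x {y*x - a*x^2 - b*x} = sup_x {(y-b)*x - a*x^2}
FOC: (y - b) - 2a*x = 0 => x* = (y - b)/(2a)
x* = (-4.7786 - 2)/(2*5) = -0.6779
f*(-4.7786) = (y-b)^2/(4a) = (-4.7786 - 2)^2/(4*5)
= 45.9494/20 = 2.2975


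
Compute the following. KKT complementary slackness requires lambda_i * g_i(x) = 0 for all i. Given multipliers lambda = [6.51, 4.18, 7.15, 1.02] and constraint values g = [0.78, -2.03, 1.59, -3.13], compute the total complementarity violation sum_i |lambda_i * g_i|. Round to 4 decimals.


KKT complementary slackness check:
lambda_1 * g_1 = 6.51 * 0.78 = 5.0778
lambda_2 * g_2 = 4.18 * -2.03 = -8.4854
lambda_3 * g_3 = 7.15 * 1.59 = 11.3685
lambda_4 * g_4 = 1.02 * -3.13 = -3.1926
Total violation = 5.0778 + 8.4854 + 11.3685 + 3.1926 = 28.1243


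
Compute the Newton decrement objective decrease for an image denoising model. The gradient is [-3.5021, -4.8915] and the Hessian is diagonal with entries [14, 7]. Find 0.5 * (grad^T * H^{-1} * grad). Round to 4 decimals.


Step 1: H is diagonal, so H^(-1) * g = [-0.2502, -0.6988].
Step 2: g^T H^(-1) g = sum_i g_i^2 / H_ii
  = (-3.5021)^2/14 + (-4.8915)^2/7
  = 0.8761 + 3.4181 = 4.2942
Step 3: Objective decrease = 0.5 * g^T H^(-1) g = 2.1471


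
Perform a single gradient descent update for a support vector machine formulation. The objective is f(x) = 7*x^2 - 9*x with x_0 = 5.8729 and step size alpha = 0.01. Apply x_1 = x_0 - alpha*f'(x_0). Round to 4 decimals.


We compute the gradient at x_0 and apply the update.
f'(x) = 14*x - 9
f'(5.8729) = 14*5.8729 - 9 = 73.2206
x_1 = 5.8729 - 0.01*73.2206 = 5.1407


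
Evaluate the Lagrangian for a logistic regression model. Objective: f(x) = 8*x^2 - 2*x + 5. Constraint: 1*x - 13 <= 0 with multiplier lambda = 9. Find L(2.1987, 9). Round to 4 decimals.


Step 1: Evaluate f(x).
f(2.1987) = 8*2.1987^2 - 2*2.1987 + 5 = 39.2769
Step 2: Evaluate g(x).
g(2.1987) = 1*2.1987 - 13 = -10.8013
Step 3: Compute Lagrangian.
L = 39.2769 + 9*-10.8013 = -57.9348


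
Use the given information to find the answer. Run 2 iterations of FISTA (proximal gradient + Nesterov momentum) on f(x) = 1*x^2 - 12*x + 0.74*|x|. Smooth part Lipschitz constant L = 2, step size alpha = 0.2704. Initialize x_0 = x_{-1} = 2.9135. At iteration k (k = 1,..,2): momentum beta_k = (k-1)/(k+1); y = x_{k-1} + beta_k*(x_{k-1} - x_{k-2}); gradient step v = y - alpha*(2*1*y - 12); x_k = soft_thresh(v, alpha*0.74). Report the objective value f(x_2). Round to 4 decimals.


FISTA on f(x) = 1*x^2 - 12*x + 0.74*|x|
L = 2, alpha = 0.2704
Iteration 1: beta = 0.0, y = 2.9135 + 0.0*(2.9135 - 2.9135) = 2.9135
  grad(y) = -6.173, v = y - alpha*grad = 4.5827
  prox(v) = soft_thresh(4.5827, 0.2001) = 4.3826
Iteration 2: beta = 0.3333, y = 4.3826 + 0.3333*(4.3826 - 2.9135) = 4.8723
  grad(y) = -2.2554, v = y - alpha*grad = 5.4821
  prox(v) = soft_thresh(5.4821, 0.2001) = 5.2821
f(x_2) = 1*5.2821^2 - 12*5.2821 + 0.74*|5.2821| = -31.5758


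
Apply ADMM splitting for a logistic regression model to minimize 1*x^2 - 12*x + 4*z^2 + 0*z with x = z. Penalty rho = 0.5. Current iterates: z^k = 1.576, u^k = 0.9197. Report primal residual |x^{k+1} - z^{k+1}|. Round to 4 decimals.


ADMM iteration with rho = 0.5, z^k = 1.576, u^k = 0.9197
Step 1: x-update.
Minimize 1*x^2 - 12*x + (0.5/2)*(x - 1.576 + 0.9197)^2
FOC: (2*1 + 0.5)*x = 12 + 0.5*(1.576 - 0.9197)
x^{k+1} = 4.9313
Step 2: z-update.
Minimize 4*z^2 + 0*z + (0.5/2)*(4.9313 - z + 0.9197)^2
FOC: (2*4 + 0.5)*z = 0 + 0.5*(4.9313 + 0.9197)
z^{k+1} = 0.3442
Step 3: u-update.
u^{k+1} = 0.9197 + 4.9313 - 0.3442 = 5.5068
Step 4: Primal residual = |4.9313 - 0.3442| = 4.5871


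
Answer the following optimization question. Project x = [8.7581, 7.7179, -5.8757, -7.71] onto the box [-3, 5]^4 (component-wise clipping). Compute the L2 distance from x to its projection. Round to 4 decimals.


Project each component onto [-3, 5].
clip(8.7581) = 5.0, clip(7.7179) = 5.0, clip(-5.8757) = -3.0, clip(-7.71) = -3.0
Projection = [5.0, 5.0, -3.0, -3.0]
Squared diffs: [14.1233, 7.387, 8.2697, 22.1841]
Distance = sqrt(51.9641) = 7.2086


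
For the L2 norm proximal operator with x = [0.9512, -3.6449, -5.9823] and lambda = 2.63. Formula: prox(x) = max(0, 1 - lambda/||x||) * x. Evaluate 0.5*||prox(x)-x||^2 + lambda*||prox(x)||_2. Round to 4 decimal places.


Step 1: Compute ||x||.
||x|| = 7.0695
Step 2: Compute scaling factor.
scale = max(0, 1 - 2.63/7.0695) = 0.628
Step 3: prox(x) = [0.5973, -2.2889, -3.7568]
||prox(x)|| = 4.4395
Step 4: Proximal objective.
0.5*||prox-x||^2 = 3.4585
lambda*||prox|| = 11.6759
Total = 15.1344


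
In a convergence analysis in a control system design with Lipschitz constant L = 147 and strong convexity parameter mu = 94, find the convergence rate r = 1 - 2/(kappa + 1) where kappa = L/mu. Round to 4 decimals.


Step 1: Compute the condition number.
kappa = L/mu = 147/94 = 1.5638
Step 2: Compute the convergence rate.
r = 1 - 2/(kappa + 1) = 1 - 2*mu/(L + mu) = (L - mu)/(L + mu) = 53/241 = 0.2199


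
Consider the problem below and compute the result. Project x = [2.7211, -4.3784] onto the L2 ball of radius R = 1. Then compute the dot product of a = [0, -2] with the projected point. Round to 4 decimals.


Step 1: Compute ||x|| (intermediates to 6 decimals).
||x|| = sqrt(2.7211^2 + (-4.3784)^2) = 5.155072
Step 2: Project.
Since ||x|| > R, scale = R/||x|| = 1/5.155072 = 0.193984, proj(x) = scale * x
proj(x) = [0.52785, -0.84934]
Step 3: Dot product.
a^T * proj(x) = 0*0.52785 - 2*(-0.84934) = 1.6987


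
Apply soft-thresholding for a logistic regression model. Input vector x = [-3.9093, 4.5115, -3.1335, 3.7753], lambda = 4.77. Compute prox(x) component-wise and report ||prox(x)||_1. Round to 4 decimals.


Soft-thresholding with lambda = 4.77:
prox(-3.9093) = sign(-3.9093)*max(|-3.9093| - 4.77, 0) = 0.0
prox(4.5115) = sign(4.5115)*max(|4.5115| - 4.77, 0) = 0.0
prox(-3.1335) = sign(-3.1335)*max(|-3.1335| - 4.77, 0) = 0.0
prox(3.7753) = sign(3.7753)*max(|3.7753| - 4.77, 0) = 0.0
prox(x) = [0.0, 0.0, 0.0, 0.0]
||prox(x)||_1 = 0.0 + 0.0 + 0.0 + 0.0 = 0.0


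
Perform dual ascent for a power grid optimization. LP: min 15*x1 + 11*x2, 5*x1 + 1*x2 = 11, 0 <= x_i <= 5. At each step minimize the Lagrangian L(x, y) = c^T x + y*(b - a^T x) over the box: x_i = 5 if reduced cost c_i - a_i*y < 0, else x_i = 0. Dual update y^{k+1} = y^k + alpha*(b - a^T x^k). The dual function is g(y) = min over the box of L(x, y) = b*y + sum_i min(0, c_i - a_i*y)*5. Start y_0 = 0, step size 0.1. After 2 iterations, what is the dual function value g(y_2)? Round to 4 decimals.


Dual ascent for LP: min 15*x1 + 11*x2, 5*x1 + 1*x2 = 11, 0 <= x_i <= 5
Step 1: y^k = 0.0, reduced costs: (15.0, 11.0)
  x^k = (0.0, 0.0), subgradient = b - a^T x = 11.0
  y^{k+1} = 0.0 + 0.1*11.0 = 1.1
Step 2: y^k = 1.1, reduced costs: (9.5, 9.9)
  x^k = (0.0, 0.0), subgradient = b - a^T x = 11.0
  y^{k+1} = 1.1 + 0.1*11.0 = 2.2
Dual objective at y_2 = 2.2: reduced costs (4.0, 8.8), box minimizer x = (0.0, 0.0)
g(y_2) = b*y + (c1 - a1*y)*x1 + (c2 - a2*y)*x2 = 11*2.2 + 4.0*0.0 + 8.8*0.0 = 24.2 + 0.0 + 0.0 = 24.2


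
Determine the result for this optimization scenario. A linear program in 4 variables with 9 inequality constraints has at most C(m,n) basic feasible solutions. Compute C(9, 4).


Each vertex corresponds to some choice of n active constraints out of m, so the number of vertices is at most C(m, n) = m! / (n!(m-n)!).
m = 9, n = 4
Numerator: 9 * 8 * 7 * 6
Denominator: 4! = 24
C(9, 4) = 126


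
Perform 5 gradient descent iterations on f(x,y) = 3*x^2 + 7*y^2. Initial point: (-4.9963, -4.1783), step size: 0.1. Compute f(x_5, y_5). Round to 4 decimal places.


Gradient descent on f(x,y) = 3*x^2 + 7*y^2.
Starting point: (-4.9963, -4.1783), alpha = 0.1
Step 1: grad_x = 2*3*-4.9963 = -29.9778, grad_y = 2*7*-4.1783 = -58.4962
  x_1 = -4.9963 - 0.1*-29.9778 = -1.9985
  y_1 = -4.1783 - 0.1*-58.4962 = 1.6713
Step 2: grad_x = 2*3*-1.9985 = -11.9911, grad_y = 2*7*1.6713 = 23.3985
  x_2 = -1.9985 - 0.1*-11.9911 = -0.7994
  y_2 = 1.6713 - 0.1*23.3985 = -0.6685
Step 3: grad_x = 2*3*-0.7994 = -4.7964, grad_y = 2*7*-0.6685 = -9.3594
  x_3 = -0.7994 - 0.1*-4.7964 = -0.3198
  y_3 = -0.6685 - 0.1*-9.3594 = 0.2674
Step 4: grad_x = 2*3*-0.3198 = -1.9186, grad_y = 2*7*0.2674 = 3.7438
  x_4 = -0.3198 - 0.1*-1.9186 = -0.1279
  y_4 = 0.2674 - 0.1*3.7438 = -0.107
Step 5: grad_x = 2*3*-0.1279 = -0.7674, grad_y = 2*7*-0.107 = -1.4975
  x_5 = -0.1279 - 0.1*-0.7674 = -0.0512
  y_5 = -0.107 - 0.1*-1.4975 = 0.0428
f(-0.0512, 0.0428) = 3*(-0.0512)^2 + 7*0.0428^2 = 0.0207


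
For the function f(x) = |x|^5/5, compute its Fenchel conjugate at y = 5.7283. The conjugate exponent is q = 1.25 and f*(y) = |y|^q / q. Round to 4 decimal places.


The conjugate exponent q satisfies 1/p + 1/q = 1.
p = 5, so q = 5/(5 - 1) = 1.25
|y|^q = 5.7283^1.25 = 8.862
f*(5.7283) = 8.862 / 1.25 = 7.0896


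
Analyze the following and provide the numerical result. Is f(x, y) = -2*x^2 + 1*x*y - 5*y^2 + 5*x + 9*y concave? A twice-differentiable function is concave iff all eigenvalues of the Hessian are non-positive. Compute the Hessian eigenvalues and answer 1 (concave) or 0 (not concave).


The Hessian of f(x,y) = -2*x^2 + 1*x*y - 5*y^2 + 5*x + 9*y is:
H = [[-4, 1], [1, -10]]
Trace = -4 - 10 = -14
Determinant = -4*-10 - (1)^2 = 39
Discriminant = (-14)^2 - 4*39 = 40.0
Eigenvalues: lambda_1 = -10.1623, lambda_2 = -3.8377
The function is concave.

1


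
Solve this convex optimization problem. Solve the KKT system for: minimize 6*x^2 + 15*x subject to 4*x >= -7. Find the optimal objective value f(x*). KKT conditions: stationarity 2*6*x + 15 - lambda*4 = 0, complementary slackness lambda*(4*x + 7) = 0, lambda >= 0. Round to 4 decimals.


Step 1: Try lambda = 0 (constraint inactive).
Stationarity: 2*6*x + 15 = 0
x* = -15/(2*6) = -1.25
Check constraint: 4*-1.25 = -5.0 >= -7 -- satisfied.
Step 2: Compute optimal value.
f(x*) = 6*(-1.25)^2 + 15*(-1.25) = -9.375


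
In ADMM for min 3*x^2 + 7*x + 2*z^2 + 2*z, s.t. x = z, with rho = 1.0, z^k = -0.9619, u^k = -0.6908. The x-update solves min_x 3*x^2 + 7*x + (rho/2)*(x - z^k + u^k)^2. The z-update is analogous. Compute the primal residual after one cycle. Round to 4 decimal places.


ADMM iteration with rho = 1.0, z^k = -0.9619, u^k = -0.6908
Step 1: x-update.
Minimize 3*x^2 + 7*x + (1.0/2)*(x + 0.9619 - 0.6908)^2
FOC: (2*3 + 1.0)*x = -7 + 1.0*(-0.9619 + 0.6908)
x^{k+1} = -1.0387
Step 2: z-update.
Minimize 2*z^2 + 2*z + (1.0/2)*(-1.0387 - z - 0.6908)^2
FOC: (2*2 + 1.0)*z = -2 + 1.0*(-1.0387 - 0.6908)
z^{k+1} = -0.7459
Step 3: u-update.
u^{k+1} = -0.6908 - 1.0387 + 0.7459 = -0.9836
Step 4: Primal residual = |-1.0387 + 0.7459| = 0.2928


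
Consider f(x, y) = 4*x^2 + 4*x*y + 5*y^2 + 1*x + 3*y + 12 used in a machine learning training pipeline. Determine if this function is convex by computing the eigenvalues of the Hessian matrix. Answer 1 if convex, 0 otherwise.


The Hessian of f(x,y) = 4*x^2 + 4*x*y + 5*y^2 + 1*x + 3*y + 12 is:
H = [[8, 4], [4, 10]]
Trace = 8 + 10 = 18
Determinant = 8*10 - (4)^2 = 64
Discriminant = (18)^2 - 4*64 = 68.0
Eigenvalues: lambda_1 = 4.8769, lambda_2 = 13.1231
The function is convex.

1


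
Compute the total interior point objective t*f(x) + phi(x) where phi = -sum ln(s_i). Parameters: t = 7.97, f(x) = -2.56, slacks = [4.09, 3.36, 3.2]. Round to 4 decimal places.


Step 1: Compute log-barrier.
ln values: [1.4085, 1.2119, 1.1632]
phi = -(1.4085 + 1.2119 + 1.1632) = -3.7836
Step 2: Compute augmented objective.
t*f(x) = 7.97*-2.56 = -20.4032
Total = -20.4032 - 3.7836 = -24.1868


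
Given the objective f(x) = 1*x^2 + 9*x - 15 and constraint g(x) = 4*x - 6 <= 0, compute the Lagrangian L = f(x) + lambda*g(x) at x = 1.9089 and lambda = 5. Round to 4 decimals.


Step 1: Evaluate f(x).
f(1.9089) = 1*1.9089^2 + 9*1.9089 - 15 = 5.824
Step 2: Evaluate g(x).
g(1.9089) = 4*1.9089 - 6 = 1.6356
Step 3: Compute Lagrangian.
L = 5.824 + 5*1.6356 = 14.002


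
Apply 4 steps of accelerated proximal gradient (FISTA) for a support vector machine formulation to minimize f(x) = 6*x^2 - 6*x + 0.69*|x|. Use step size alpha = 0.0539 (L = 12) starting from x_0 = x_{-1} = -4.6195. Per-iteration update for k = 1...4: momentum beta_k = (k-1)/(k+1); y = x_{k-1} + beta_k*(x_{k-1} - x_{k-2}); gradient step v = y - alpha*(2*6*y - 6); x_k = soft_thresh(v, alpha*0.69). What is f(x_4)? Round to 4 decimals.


FISTA on f(x) = 6*x^2 - 6*x + 0.69*|x|
L = 12, alpha = 0.0539
Iteration 1: beta = 0.0, y = -4.6195 + 0.0*(-4.6195 + 4.6195) = -4.6195
  grad(y) = -61.434, v = y - alpha*grad = -1.3082
  prox(v) = soft_thresh(-1.3082, 0.0372) = -1.271
Iteration 2: beta = 0.3333, y = -1.271 + 0.3333*(-1.271 + 4.6195) = -0.1549
  grad(y) = -7.8583, v = y - alpha*grad = 0.2687
  prox(v) = soft_thresh(0.2687, 0.0372) = 0.2315
Iteration 3: beta = 0.5, y = 0.2315 + 0.5*(0.2315 + 1.271) = 0.9828
  grad(y) = 5.7934, v = y - alpha*grad = 0.6705
  prox(v) = soft_thresh(0.6705, 0.0372) = 0.6333
Iteration 4: beta = 0.6, y = 0.6333 + 0.6*(0.6333 - 0.2315) = 0.8744
  grad(y) = 4.493, v = y - alpha*grad = 0.6322
  prox(v) = soft_thresh(0.6322, 0.0372) = 0.5951
f(x_4) = 6*0.5951^2 - 6*0.5951 + 0.69*|0.5951| = -1.0352


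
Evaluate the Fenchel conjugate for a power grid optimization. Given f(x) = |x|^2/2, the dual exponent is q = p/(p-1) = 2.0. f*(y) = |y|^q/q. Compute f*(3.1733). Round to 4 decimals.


The conjugate exponent q satisfies 1/p + 1/q = 1.
p = 2, so q = 2/(2 - 1) = 2.0
|y|^q = 3.1733^2.0 = 10.0698
f*(3.1733) = 10.0698 / 2.0 = 5.0349


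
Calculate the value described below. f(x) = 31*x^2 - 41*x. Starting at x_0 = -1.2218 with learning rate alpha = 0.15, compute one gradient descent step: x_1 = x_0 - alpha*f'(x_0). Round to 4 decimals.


We compute the gradient at x_0 and apply the update.
f'(x) = 62*x - 41
f'(-1.2218) = 62*-1.2218 - 41 = -116.7516
x_1 = -1.2218 - 0.15*-116.7516 = 16.2909


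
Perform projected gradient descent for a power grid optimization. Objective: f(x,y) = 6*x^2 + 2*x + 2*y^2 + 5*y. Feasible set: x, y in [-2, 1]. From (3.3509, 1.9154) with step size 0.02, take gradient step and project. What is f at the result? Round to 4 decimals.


Step 1: Compute gradient at (3.3509, 1.9154).
grad_x = 2*6*3.3509 + 2 = 42.2108
grad_y = 2*2*1.9154 + 5 = 12.6616
Step 2: Gradient step.
x_raw = 3.3509 - 0.02*42.2108 = 2.5067
y_raw = 1.9154 - 0.02*12.6616 = 1.6622
Step 3: Project onto [-2, 1].
x_proj = clip(2.5067) = 1.0
y_proj = clip(1.6622) = 1.0
Step 4: Evaluate f.
f(1.0, 1.0) = 15.0


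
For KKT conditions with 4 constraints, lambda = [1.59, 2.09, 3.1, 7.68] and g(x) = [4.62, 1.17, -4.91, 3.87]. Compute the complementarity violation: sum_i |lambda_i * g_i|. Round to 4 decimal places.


KKT complementary slackness check:
lambda_1 * g_1 = 1.59 * 4.62 = 7.3458
lambda_2 * g_2 = 2.09 * 1.17 = 2.4453
lambda_3 * g_3 = 3.1 * -4.91 = -15.221
lambda_4 * g_4 = 7.68 * 3.87 = 29.7216
Total violation = 7.3458 + 2.4453 + 15.221 + 29.7216 = 54.7337


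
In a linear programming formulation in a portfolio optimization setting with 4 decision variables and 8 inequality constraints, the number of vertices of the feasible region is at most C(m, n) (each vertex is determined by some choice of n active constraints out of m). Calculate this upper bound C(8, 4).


Each vertex corresponds to some choice of n active constraints out of m, so the number of vertices is at most C(m, n) = m! / (n!(m-n)!).
m = 8, n = 4
Numerator: 8 * 7 * 6 * 5
Denominator: 4! = 24
C(8, 4) = 70


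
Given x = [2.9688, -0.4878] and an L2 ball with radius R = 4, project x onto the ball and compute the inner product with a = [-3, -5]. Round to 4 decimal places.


Step 1: Compute ||x|| (intermediates to 6 decimals).
||x|| = sqrt(2.9688^2 + (-0.4878)^2) = 3.008608
Step 2: Project.
Since ||x|| <= R, proj = x (no scaling needed).
proj(x) = [2.9688, -0.4878]
Step 3: Dot product.
a^T * proj(x) = -3*2.9688 - 5*(-0.4878) = -6.4674


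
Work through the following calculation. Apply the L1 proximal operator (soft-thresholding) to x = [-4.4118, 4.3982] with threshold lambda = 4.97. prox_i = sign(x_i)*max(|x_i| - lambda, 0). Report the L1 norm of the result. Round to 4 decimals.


Soft-thresholding with lambda = 4.97:
prox(-4.4118) = sign(-4.4118)*max(|-4.4118| - 4.97, 0) = 0.0
prox(4.3982) = sign(4.3982)*max(|4.3982| - 4.97, 0) = 0.0
prox(x) = [0.0, 0.0]
||prox(x)||_1 = 0.0 + 0.0 = 0.0


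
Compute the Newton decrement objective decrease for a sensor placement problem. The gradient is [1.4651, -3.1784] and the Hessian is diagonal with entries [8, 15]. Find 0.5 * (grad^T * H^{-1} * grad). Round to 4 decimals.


Step 1: H is diagonal, so H^(-1) * g = [0.1831, -0.2119].
Step 2: g^T H^(-1) g = sum_i g_i^2 / H_ii
  = (1.4651)^2/8 + (-3.1784)^2/15
  = 0.2683 + 0.6735 = 0.9418
Step 3: Objective decrease = 0.5 * g^T H^(-1) g = 0.4709


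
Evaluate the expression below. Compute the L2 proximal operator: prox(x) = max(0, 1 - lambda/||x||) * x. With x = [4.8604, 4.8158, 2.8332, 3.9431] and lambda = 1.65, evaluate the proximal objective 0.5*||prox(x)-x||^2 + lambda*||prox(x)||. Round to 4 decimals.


Step 1: Compute ||x||.
||x|| = 8.3899
Step 2: Compute scaling factor.
scale = max(0, 1 - 1.65/8.3899) = 0.8033
Step 3: prox(x) = [3.9045, 3.8687, 2.276, 3.1676]
||prox(x)|| = 6.7399
Step 4: Proximal objective.
0.5*||prox-x||^2 = 1.3613
lambda*||prox|| = 11.1208
Total = 12.4821


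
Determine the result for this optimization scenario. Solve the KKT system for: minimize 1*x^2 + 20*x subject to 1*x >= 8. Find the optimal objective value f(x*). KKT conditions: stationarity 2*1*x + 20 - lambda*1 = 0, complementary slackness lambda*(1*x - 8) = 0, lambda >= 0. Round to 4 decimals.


Step 1: Try lambda = 0 (constraint inactive).
x_unc = -20/(2*1) = -10.0
Check: 1*-10.0 = -10.0 < 8 -- violated!
Step 2: Constraint must be active: 1*x = 8
x* = 8/1 = 8.0
lambda = (2*1*8.0 + 20)/1 = 36.0
Step 3: Compute optimal value.
f(x*) = 1*8.0^2 + 20*8.0 = 224.0


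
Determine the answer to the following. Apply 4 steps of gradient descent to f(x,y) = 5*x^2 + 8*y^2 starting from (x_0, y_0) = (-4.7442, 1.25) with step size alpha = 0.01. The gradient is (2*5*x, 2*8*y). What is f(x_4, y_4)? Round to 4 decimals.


Gradient descent on f(x,y) = 5*x^2 + 8*y^2.
Starting point: (-4.7442, 1.25), alpha = 0.01
Step 1: grad_x = 2*5*-4.7442 = -47.442, grad_y = 2*8*1.25 = 20.0
  x_1 = -4.7442 - 0.01*-47.442 = -4.2698
  y_1 = 1.25 - 0.01*20.0 = 1.05
Step 2: grad_x = 2*5*-4.2698 = -42.6978, grad_y = 2*8*1.05 = 16.8
  x_2 = -4.2698 - 0.01*-42.6978 = -3.8428
  y_2 = 1.05 - 0.01*16.8 = 0.882
Step 3: grad_x = 2*5*-3.8428 = -38.428, grad_y = 2*8*0.882 = 14.112
  x_3 = -3.8428 - 0.01*-38.428 = -3.4585
  y_3 = 0.882 - 0.01*14.112 = 0.7409
Step 4: grad_x = 2*5*-3.4585 = -34.5852, grad_y = 2*8*0.7409 = 11.8541
  x_4 = -3.4585 - 0.01*-34.5852 = -3.1127
  y_4 = 0.7409 - 0.01*11.8541 = 0.6223
f(-3.1127, 0.6223) = 5*(-3.1127)^2 + 8*0.6223^2 = 51.542


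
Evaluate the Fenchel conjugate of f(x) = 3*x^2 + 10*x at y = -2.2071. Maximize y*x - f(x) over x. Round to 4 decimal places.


f*(y) = sup_x {y*x - a*x^2 - b*x} = sup_x {(y-b)*x - a*x^2}
FOC: (y - b) - 2a*x = 0 => x* = (y - b)/(2a)
x* = (-2.2071 - 10)/(2*3) = -2.0345
f*(-2.2071) = (y-b)^2/(4a) = (-2.2071 - 10)^2/(4*3)
= 149.0133/12 = 12.4178


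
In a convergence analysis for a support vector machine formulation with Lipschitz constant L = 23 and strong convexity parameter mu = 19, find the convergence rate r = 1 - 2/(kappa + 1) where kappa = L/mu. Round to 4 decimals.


Step 1: Compute the condition number.
kappa = L/mu = 23/19 = 1.2105
Step 2: Compute the convergence rate.
r = 1 - 2/(kappa + 1) = 1 - 2*mu/(L + mu) = (L - mu)/(L + mu) = 4/42 = 0.0952


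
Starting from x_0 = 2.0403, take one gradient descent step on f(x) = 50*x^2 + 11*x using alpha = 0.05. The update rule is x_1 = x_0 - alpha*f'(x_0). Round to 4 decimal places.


We compute the gradient at x_0 and apply the update.
f'(x) = 100*x + 11
f'(2.0403) = 100*2.0403 + 11 = 215.03
x_1 = 2.0403 - 0.05*215.03 = -8.7112


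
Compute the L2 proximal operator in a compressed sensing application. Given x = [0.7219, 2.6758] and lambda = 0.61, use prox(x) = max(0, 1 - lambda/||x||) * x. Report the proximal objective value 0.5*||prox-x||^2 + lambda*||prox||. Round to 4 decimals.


Step 1: Compute ||x||.
||x|| = 2.7715
Step 2: Compute scaling factor.
scale = max(0, 1 - 0.61/2.7715) = 0.7799
Step 3: prox(x) = [0.563, 2.0869]
||prox(x)|| = 2.1615
Step 4: Proximal objective.
0.5*||prox-x||^2 = 0.1861
lambda*||prox|| = 1.3185
Total = 1.5045


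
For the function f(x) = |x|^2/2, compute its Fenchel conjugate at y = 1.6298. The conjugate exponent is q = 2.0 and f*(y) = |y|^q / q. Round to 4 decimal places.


The conjugate exponent q satisfies 1/p + 1/q = 1.
p = 2, so q = 2/(2 - 1) = 2.0
|y|^q = 1.6298^2.0 = 2.6562
f*(1.6298) = 2.6562 / 2.0 = 1.3281


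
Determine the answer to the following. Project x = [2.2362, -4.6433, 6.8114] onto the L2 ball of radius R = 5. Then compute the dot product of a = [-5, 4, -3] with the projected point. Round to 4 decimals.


Step 1: Compute ||x|| (intermediates to 6 decimals).
||x|| = sqrt(2.2362^2 + (-4.6433)^2 + 6.8114^2) = 8.541428
Step 2: Project.
Since ||x|| > R, scale = R/||x|| = 5/8.541428 = 0.585382, proj(x) = scale * x
proj(x) = [1.309031, -2.718104, 3.987271]
Step 3: Dot product.
a^T * proj(x) = -5*1.309031 + 4*(-2.718104) - 3*3.987271 = -29.3794


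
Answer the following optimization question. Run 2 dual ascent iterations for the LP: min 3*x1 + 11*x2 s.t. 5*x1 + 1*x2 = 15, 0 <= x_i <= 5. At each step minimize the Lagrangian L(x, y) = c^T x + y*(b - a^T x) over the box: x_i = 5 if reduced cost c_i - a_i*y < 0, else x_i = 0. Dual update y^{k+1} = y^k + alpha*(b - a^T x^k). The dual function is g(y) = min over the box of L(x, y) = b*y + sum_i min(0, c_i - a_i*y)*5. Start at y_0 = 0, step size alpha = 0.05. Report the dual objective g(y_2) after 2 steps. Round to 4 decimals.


Dual ascent for LP: min 3*x1 + 11*x2, 5*x1 + 1*x2 = 15, 0 <= x_i <= 5
Step 1: y^k = 0.0, reduced costs: (3.0, 11.0)
  x^k = (0.0, 0.0), subgradient = b - a^T x = 15.0
  y^{k+1} = 0.0 + 0.05*15.0 = 0.75
Step 2: y^k = 0.75, reduced costs: (-0.75, 10.25)
  x^k = (5.0, 0.0), subgradient = b - a^T x = -10.0
  y^{k+1} = 0.75 + 0.05*-10.0 = 0.25
Dual objective at y_2 = 0.25: reduced costs (1.75, 10.75), box minimizer x = (0.0, 0.0)
g(y_2) = b*y + (c1 - a1*y)*x1 + (c2 - a2*y)*x2 = 15*0.25 + 1.75*0.0 + 10.75*0.0 = 3.75 + 0.0 + 0.0 = 3.75


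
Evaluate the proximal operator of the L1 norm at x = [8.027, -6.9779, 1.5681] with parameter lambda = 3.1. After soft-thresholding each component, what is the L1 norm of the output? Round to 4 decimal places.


Soft-thresholding with lambda = 3.1:
prox(8.027) = sign(8.027)*max(|8.027| - 3.1, 0) = 4.927
prox(-6.9779) = sign(-6.9779)*max(|-6.9779| - 3.1, 0) = -3.8779
prox(1.5681) = sign(1.5681)*max(|1.5681| - 3.1, 0) = 0.0
prox(x) = [4.927, -3.8779, 0.0]
||prox(x)||_1 = 4.927 + 3.8779 + 0.0 = 8.8049


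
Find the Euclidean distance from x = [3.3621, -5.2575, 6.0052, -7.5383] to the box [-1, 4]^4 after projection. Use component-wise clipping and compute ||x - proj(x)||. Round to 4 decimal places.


Project each component onto [-1, 4].
clip(3.3621) = 3.3621, clip(-5.2575) = -1.0, clip(6.0052) = 4.0, clip(-7.5383) = -1.0
Projection = [3.3621, -1.0, 4.0, -1.0]
Squared diffs: [0.0, 18.1263, 4.0208, 42.7494]
Distance = sqrt(64.8965) = 8.0558


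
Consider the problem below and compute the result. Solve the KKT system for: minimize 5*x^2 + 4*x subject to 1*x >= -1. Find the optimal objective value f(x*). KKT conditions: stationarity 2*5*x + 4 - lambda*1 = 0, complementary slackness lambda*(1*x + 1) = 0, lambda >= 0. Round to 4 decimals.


Step 1: Try lambda = 0 (constraint inactive).
Stationarity: 2*5*x + 4 = 0
x* = -4/(2*5) = -0.4
Check constraint: 1*-0.4 = -0.4 >= -1 -- satisfied.
Step 2: Compute optimal value.
f(x*) = 5*(-0.4)^2 + 4*(-0.4) = -0.8


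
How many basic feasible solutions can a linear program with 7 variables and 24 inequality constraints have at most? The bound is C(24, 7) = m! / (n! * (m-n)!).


Each vertex corresponds to some choice of n active constraints out of m, so the number of vertices is at most C(m, n) = m! / (n!(m-n)!).
m = 24, n = 7
Numerator: 24 * 23 * 22 * 21 * 20 * 19 * 18
Denominator: 7! = 5040
C(24, 7) = 346104


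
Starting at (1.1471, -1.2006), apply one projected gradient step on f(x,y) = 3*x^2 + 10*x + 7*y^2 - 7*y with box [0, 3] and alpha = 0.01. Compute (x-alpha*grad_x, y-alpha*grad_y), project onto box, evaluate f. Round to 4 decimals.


Step 1: Compute gradient at (1.1471, -1.2006).
grad_x = 2*3*1.1471 + 10 = 16.8826
grad_y = 2*7*-1.2006 - 7 = -23.8084
Step 2: Gradient step.
x_raw = 1.1471 - 0.01*16.8826 = 0.9783
y_raw = -1.2006 - 0.01*-23.8084 = -0.9625
Step 3: Project onto [0, 3].
x_proj = clip(0.9783) = 0.9783
y_proj = clip(-0.9625) = 0.0
Step 4: Evaluate f.
f(0.9783, 0.0) = 12.6538


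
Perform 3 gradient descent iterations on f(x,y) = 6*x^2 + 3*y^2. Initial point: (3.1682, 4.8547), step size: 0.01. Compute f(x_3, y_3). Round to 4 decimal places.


Gradient descent on f(x,y) = 6*x^2 + 3*y^2.
Starting point: (3.1682, 4.8547), alpha = 0.01
Step 1: grad_x = 2*6*3.1682 = 38.0184, grad_y = 2*3*4.8547 = 29.1282
  x_1 = 3.1682 - 0.01*38.0184 = 2.788
  y_1 = 4.8547 - 0.01*29.1282 = 4.5634
Step 2: grad_x = 2*6*2.788 = 33.4562, grad_y = 2*3*4.5634 = 27.3805
  x_2 = 2.788 - 0.01*33.4562 = 2.4535
  y_2 = 4.5634 - 0.01*27.3805 = 4.2896
Step 3: grad_x = 2*6*2.4535 = 29.4414, grad_y = 2*3*4.2896 = 25.7377
  x_3 = 2.4535 - 0.01*29.4414 = 2.159
  y_3 = 4.2896 - 0.01*25.7377 = 4.0322
f(2.159, 4.0322) = 6*2.159^2 + 3*4.0322^2 = 76.7455


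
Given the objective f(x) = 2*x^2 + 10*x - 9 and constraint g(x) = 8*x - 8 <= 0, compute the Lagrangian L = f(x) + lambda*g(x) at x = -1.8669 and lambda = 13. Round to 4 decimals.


Step 1: Evaluate f(x).
f(-1.8669) = 2*(-1.8669)^2 + 10*(-1.8669) - 9 = -20.6984
Step 2: Evaluate g(x).
g(-1.8669) = 8*-1.8669 - 8 = -22.9352
Step 3: Compute Lagrangian.
L = -20.6984 + 13*-22.9352 = -318.856


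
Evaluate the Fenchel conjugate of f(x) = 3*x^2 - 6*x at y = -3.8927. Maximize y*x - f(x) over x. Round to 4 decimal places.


f*(y) = sup_x {y*x - a*x^2 - b*x} = sup_x {(y-b)*x - a*x^2}
FOC: (y - b) - 2a*x = 0 => x* = (y - b)/(2a)
x* = (-3.8927 + 6)/(2*3) = 0.3512
f*(-3.8927) = (y-b)^2/(4a) = (-3.8927 + 6)^2/(4*3)
= 4.4407/12 = 0.3701


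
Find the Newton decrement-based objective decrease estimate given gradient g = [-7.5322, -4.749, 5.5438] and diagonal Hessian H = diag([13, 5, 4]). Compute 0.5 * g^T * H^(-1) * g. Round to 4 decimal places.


Step 1: H is diagonal, so H^(-1) * g = [-0.5794, -0.9498, 1.386].
Step 2: g^T H^(-1) g = sum_i g_i^2 / H_ii
  = (-7.5322)^2/13 + (-4.749)^2/5 + (5.5438)^2/4
  = 4.3642 + 4.5106 + 7.6834 = 16.5582
Step 3: Objective decrease = 0.5 * g^T H^(-1) g = 8.2791


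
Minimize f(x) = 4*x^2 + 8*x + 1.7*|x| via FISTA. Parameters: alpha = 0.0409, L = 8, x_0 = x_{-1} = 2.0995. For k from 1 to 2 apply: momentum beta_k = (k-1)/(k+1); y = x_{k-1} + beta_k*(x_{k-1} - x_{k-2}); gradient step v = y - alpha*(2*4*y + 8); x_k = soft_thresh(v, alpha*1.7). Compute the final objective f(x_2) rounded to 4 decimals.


FISTA on f(x) = 4*x^2 + 8*x + 1.7*|x|
L = 8, alpha = 0.0409
Iteration 1: beta = 0.0, y = 2.0995 + 0.0*(2.0995 - 2.0995) = 2.0995
  grad(y) = 24.796, v = y - alpha*grad = 1.0853
  prox(v) = soft_thresh(1.0853, 0.0695) = 1.0158
Iteration 2: beta = 0.3333, y = 1.0158 + 0.3333*(1.0158 - 2.0995) = 0.6546
  grad(y) = 13.2367, v = y - alpha*grad = 0.1132
  prox(v) = soft_thresh(0.1132, 0.0695) = 0.0437
f(x_2) = 4*0.0437^2 + 8*0.0437 + 1.7*|0.0437| = 0.4313


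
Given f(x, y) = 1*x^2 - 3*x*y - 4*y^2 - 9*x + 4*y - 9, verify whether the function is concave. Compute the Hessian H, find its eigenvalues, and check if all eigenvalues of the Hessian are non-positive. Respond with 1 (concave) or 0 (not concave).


The Hessian of f(x,y) = 1*x^2 - 3*x*y - 4*y^2 - 9*x + 4*y - 9 is:
H = [[2, -3], [-3, -8]]
Trace = 2 - 8 = -6
Determinant = 2*-8 - (-3)^2 = -25
Discriminant = (-6)^2 - 4*-25 = 136.0
Eigenvalues: lambda_1 = -8.831, lambda_2 = 2.831
The function is not concave.

0


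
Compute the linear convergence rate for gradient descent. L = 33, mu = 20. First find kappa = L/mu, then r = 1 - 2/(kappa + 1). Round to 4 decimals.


Step 1: Compute the condition number.
kappa = L/mu = 33/20 = 1.65
Step 2: Compute the convergence rate.
r = 1 - 2/(kappa + 1) = 1 - 2*mu/(L + mu) = (L - mu)/(L + mu) = 13/53 = 0.2453


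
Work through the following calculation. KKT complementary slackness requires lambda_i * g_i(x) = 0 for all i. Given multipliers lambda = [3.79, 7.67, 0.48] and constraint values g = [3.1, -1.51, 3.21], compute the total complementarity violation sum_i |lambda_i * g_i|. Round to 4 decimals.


KKT complementary slackness check:
lambda_1 * g_1 = 3.79 * 3.1 = 11.749
lambda_2 * g_2 = 7.67 * -1.51 = -11.5817
lambda_3 * g_3 = 0.48 * 3.21 = 1.5408
Total violation = 11.749 + 11.5817 + 1.5408 = 24.8715


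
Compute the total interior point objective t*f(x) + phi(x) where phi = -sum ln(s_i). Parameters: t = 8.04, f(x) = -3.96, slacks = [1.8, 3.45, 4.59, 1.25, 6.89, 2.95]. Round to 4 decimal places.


Step 1: Compute log-barrier.
ln values: [0.5878, 1.2384, 1.5239, 0.2231, 1.9301, 1.0818]
phi = -(0.5878 + 1.2384 + 1.5239 + 0.2231 + 1.9301 + 1.0818) = -6.5851
Step 2: Compute augmented objective.
t*f(x) = 8.04*-3.96 = -31.8384
Total = -31.8384 - 6.5851 = -38.4235


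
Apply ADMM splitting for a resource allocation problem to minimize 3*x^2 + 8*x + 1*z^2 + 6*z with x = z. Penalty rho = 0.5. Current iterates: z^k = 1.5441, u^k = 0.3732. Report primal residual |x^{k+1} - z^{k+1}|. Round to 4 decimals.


ADMM iteration with rho = 0.5, z^k = 1.5441, u^k = 0.3732
Step 1: x-update.
Minimize 3*x^2 + 8*x + (0.5/2)*(x - 1.5441 + 0.3732)^2
FOC: (2*3 + 0.5)*x = -8 + 0.5*(1.5441 - 0.3732)
x^{k+1} = -1.1407
Step 2: z-update.
Minimize 1*z^2 + 6*z + (0.5/2)*(-1.1407 - z + 0.3732)^2
FOC: (2*1 + 0.5)*z = -6 + 0.5*(-1.1407 + 0.3732)
z^{k+1} = -2.5535
Step 3: u-update.
u^{k+1} = 0.3732 - 1.1407 + 2.5535 = 1.786
Step 4: Primal residual = |-1.1407 + 2.5535| = 1.4128


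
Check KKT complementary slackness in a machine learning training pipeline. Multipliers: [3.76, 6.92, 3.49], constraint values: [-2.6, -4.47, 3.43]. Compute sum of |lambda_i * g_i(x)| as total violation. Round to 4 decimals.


KKT complementary slackness check:
lambda_1 * g_1 = 3.76 * -2.6 = -9.776
lambda_2 * g_2 = 6.92 * -4.47 = -30.9324
lambda_3 * g_3 = 3.49 * 3.43 = 11.9707
Total violation = 9.776 + 30.9324 + 11.9707 = 52.6791


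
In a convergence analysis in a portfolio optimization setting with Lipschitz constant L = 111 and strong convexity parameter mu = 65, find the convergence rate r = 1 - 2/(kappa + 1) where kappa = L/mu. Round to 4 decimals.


Step 1: Compute the condition number.
kappa = L/mu = 111/65 = 1.7077
Step 2: Compute the convergence rate.
r = 1 - 2/(kappa + 1) = 1 - 2*mu/(L + mu) = (L - mu)/(L + mu) = 46/176 = 0.2614


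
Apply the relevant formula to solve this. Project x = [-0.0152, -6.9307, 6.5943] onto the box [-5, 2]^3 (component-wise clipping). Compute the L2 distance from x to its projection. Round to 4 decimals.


Project each component onto [-5, 2].
clip(-0.0152) = -0.0152, clip(-6.9307) = -5.0, clip(6.5943) = 2.0
Projection = [-0.0152, -5.0, 2.0]
Squared diffs: [0.0, 3.7276, 21.1076]
Distance = sqrt(24.8352) = 4.9835


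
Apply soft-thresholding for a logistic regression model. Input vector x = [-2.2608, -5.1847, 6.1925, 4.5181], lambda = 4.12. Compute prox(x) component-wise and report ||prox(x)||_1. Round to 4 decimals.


Soft-thresholding with lambda = 4.12:
prox(-2.2608) = sign(-2.2608)*max(|-2.2608| - 4.12, 0) = 0.0
prox(-5.1847) = sign(-5.1847)*max(|-5.1847| - 4.12, 0) = -1.0647
prox(6.1925) = sign(6.1925)*max(|6.1925| - 4.12, 0) = 2.0725
prox(4.5181) = sign(4.5181)*max(|4.5181| - 4.12, 0) = 0.3981
prox(x) = [0.0, -1.0647, 2.0725, 0.3981]
||prox(x)||_1 = 0.0 + 1.0647 + 2.0725 + 0.3981 = 3.5353


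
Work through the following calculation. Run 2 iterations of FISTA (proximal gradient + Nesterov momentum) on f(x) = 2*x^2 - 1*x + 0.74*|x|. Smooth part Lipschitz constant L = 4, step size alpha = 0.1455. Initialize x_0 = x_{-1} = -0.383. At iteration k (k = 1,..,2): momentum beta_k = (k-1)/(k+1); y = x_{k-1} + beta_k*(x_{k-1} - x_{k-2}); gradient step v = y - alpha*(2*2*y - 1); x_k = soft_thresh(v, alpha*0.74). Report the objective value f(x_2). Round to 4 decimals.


FISTA on f(x) = 2*x^2 - 1*x + 0.74*|x|
L = 4, alpha = 0.1455
Iteration 1: beta = 0.0, y = -0.383 + 0.0*(-0.383 + 0.383) = -0.383
  grad(y) = -2.532, v = y - alpha*grad = -0.0146
  prox(v) = soft_thresh(-0.0146, 0.1077) = 0.0
Iteration 2: beta = 0.3333, y = 0.0 + 0.3333*(0.0 + 0.383) = 0.1277
  grad(y) = -0.4893, v = y - alpha*grad = 0.1989
  prox(v) = soft_thresh(0.1989, 0.1077) = 0.0912
f(x_2) = 2*0.0912^2 - 1*0.0912 + 0.74*|0.0912| = -0.0071


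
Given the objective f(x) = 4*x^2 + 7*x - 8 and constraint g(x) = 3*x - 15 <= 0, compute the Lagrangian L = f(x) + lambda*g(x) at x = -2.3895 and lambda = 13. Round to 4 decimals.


Step 1: Evaluate f(x).
f(-2.3895) = 4*(-2.3895)^2 + 7*(-2.3895) - 8 = -1.8877
Step 2: Evaluate g(x).
g(-2.3895) = 3*-2.3895 - 15 = -22.1685
Step 3: Compute Lagrangian.
L = -1.8877 + 13*-22.1685 = -290.0782


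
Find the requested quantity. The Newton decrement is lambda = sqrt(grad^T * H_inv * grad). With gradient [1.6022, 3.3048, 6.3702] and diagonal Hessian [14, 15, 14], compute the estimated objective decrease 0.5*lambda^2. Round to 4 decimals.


Step 1: H is diagonal, so H^(-1) * g = [0.1144, 0.2203, 0.455].
Step 2: g^T H^(-1) g = sum_i g_i^2 / H_ii
  = (1.6022)^2/14 + (3.3048)^2/15 + (6.3702)^2/14
  = 0.1834 + 0.7281 + 2.8985 = 3.81
Step 3: Objective decrease = 0.5 * g^T H^(-1) g = 1.905


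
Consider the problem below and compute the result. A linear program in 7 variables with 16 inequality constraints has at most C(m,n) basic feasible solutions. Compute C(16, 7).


Each vertex corresponds to some choice of n active constraints out of m, so the number of vertices is at most C(m, n) = m! / (n!(m-n)!).
m = 16, n = 7
Numerator: 16 * 15 * 14 * 13 * 12 * 11 * 10
Denominator: 7! = 5040
C(16, 7) = 11440


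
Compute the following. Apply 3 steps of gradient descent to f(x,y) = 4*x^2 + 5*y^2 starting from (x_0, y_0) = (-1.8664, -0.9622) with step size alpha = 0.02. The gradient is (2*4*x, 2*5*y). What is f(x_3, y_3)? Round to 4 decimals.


Gradient descent on f(x,y) = 4*x^2 + 5*y^2.
Starting point: (-1.8664, -0.9622), alpha = 0.02
Step 1: grad_x = 2*4*-1.8664 = -14.9312, grad_y = 2*5*-0.9622 = -9.622
  x_1 = -1.8664 - 0.02*-14.9312 = -1.5678
  y_1 = -0.9622 - 0.02*-9.622 = -0.7698
Step 2: grad_x = 2*4*-1.5678 = -12.5422, grad_y = 2*5*-0.7698 = -7.6976
  x_2 = -1.5678 - 0.02*-12.5422 = -1.3169
  y_2 = -0.7698 - 0.02*-7.6976 = -0.6158
Step 3: grad_x = 2*4*-1.3169 = -10.5355, grad_y = 2*5*-0.6158 = -6.1581
  x_3 = -1.3169 - 0.02*-10.5355 = -1.1062
  y_3 = -0.6158 - 0.02*-6.1581 = -0.4926
f(-1.1062, -0.4926) = 4*(-1.1062)^2 + 5*(-0.4926)^2 = 6.1084


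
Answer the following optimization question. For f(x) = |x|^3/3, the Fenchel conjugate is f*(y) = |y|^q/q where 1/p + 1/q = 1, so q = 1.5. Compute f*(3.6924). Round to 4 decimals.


The conjugate exponent q satisfies 1/p + 1/q = 1.
p = 3, so q = 3/(3 - 1) = 1.5
|y|^q = 3.6924^1.5 = 7.0952
f*(3.6924) = 7.0952 / 1.5 = 4.7301


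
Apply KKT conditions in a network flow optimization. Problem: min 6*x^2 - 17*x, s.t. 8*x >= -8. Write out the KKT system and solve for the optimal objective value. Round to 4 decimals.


Step 1: Try lambda = 0 (constraint inactive).
Stationarity: 2*6*x - 17 = 0
x* = 17/(2*6) = 17/12 = 1.4167 (rounded; the exact value 17/12 is used below)
Check constraint: 8*1.4167 = 11.3336 >= -8 -- satisfied.
Step 2: Compute optimal value.
f(x*) = 6*(17/12)^2 - 17*(17/12) = -12.0417


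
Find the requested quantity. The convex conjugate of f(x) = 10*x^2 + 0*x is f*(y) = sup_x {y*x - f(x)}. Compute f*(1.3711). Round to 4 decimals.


f*(y) = sup_x {y*x - a*x^2 - b*x} = sup_x {(y-b)*x - a*x^2}
FOC: (y - b) - 2a*x = 0 => x* = (y - b)/(2a)
x* = (1.3711 - 0)/(2*10) = 0.0686
f*(1.3711) = (y-b)^2/(4a) = (1.3711 - 0)^2/(4*10)
= 1.8799/40 = 0.047


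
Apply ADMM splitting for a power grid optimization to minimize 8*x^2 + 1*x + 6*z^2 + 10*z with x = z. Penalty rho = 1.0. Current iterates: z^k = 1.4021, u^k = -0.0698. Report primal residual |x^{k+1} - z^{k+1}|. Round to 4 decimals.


ADMM iteration with rho = 1.0, z^k = 1.4021, u^k = -0.0698
Step 1: x-update.
Minimize 8*x^2 + 1*x + (1.0/2)*(x - 1.4021 - 0.0698)^2
FOC: (2*8 + 1.0)*x = -1 + 1.0*(1.4021 + 0.0698)
x^{k+1} = 0.0278
Step 2: z-update.
Minimize 6*z^2 + 10*z + (1.0/2)*(0.0278 - z - 0.0698)^2
FOC: (2*6 + 1.0)*z = -10 + 1.0*(0.0278 - 0.0698)
z^{k+1} = -0.7725
Step 3: u-update.
u^{k+1} = -0.0698 + 0.0278 + 0.7725 = 0.7304
Step 4: Primal residual = |0.0278 + 0.7725| = 0.8002


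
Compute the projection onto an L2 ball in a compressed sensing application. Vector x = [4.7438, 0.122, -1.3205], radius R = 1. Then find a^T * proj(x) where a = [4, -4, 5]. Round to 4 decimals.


Step 1: Compute ||x|| (intermediates to 6 decimals).
||x|| = sqrt(4.7438^2 + 0.122^2 + (-1.3205)^2) = 4.925672
Step 2: Project.
Since ||x|| > R, scale = R/||x|| = 1/4.925672 = 0.203018, proj(x) = scale * x
proj(x) = [0.963077, 0.024768, -0.268085]
Step 3: Dot product.
a^T * proj(x) = 4*0.963077 - 4*0.024768 + 5*(-0.268085) = 2.4128


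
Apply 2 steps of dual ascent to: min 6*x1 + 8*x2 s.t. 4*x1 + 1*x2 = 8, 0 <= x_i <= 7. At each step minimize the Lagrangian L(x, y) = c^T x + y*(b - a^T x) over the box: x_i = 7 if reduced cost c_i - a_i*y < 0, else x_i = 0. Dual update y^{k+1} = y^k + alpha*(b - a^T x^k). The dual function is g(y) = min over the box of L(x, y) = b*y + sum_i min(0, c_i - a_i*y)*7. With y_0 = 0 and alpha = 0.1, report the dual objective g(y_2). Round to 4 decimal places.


Dual ascent for LP: min 6*x1 + 8*x2, 4*x1 + 1*x2 = 8, 0 <= x_i <= 7
Step 1: y^k = 0.0, reduced costs: (6.0, 8.0)
  x^k = (0.0, 0.0), subgradient = b - a^T x = 8.0
  y^{k+1} = 0.0 + 0.1*8.0 = 0.8
Step 2: y^k = 0.8, reduced costs: (2.8, 7.2)
  x^k = (0.0, 0.0), subgradient = b - a^T x = 8.0
  y^{k+1} = 0.8 + 0.1*8.0 = 1.6
Dual objective at y_2 = 1.6: reduced costs (-0.4, 6.4), box minimizer x = (7.0, 0.0)
g(y_2) = b*y + (c1 - a1*y)*x1 + (c2 - a2*y)*x2 = 8*1.6 + (-0.4)*7.0 + 6.4*0.0 = 12.8 - 2.8 + 0.0 = 10.0


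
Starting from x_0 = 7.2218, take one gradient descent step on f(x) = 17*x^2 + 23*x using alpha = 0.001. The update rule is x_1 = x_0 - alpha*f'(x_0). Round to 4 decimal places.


We compute the gradient at x_0 and apply the update.
f'(x) = 34*x + 23
f'(7.2218) = 34*7.2218 + 23 = 268.5412
x_1 = 7.2218 - 0.001*268.5412 = 6.9533


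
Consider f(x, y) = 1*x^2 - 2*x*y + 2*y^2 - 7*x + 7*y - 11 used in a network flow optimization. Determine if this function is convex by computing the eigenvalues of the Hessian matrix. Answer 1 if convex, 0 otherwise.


The Hessian of f(x,y) = 1*x^2 - 2*x*y + 2*y^2 - 7*x + 7*y - 11 is:
H = [[2, -2], [-2, 4]]
Trace = 2 + 4 = 6
Determinant = 2*4 - (-2)^2 = 4
Discriminant = (6)^2 - 4*4 = 20.0
Eigenvalues: lambda_1 = 0.7639, lambda_2 = 5.2361
The function is convex.

1
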